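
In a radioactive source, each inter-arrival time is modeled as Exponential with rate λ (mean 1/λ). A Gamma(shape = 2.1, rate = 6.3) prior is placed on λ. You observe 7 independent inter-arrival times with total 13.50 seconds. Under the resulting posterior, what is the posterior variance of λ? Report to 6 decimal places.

With a Gamma(shape α, rate β) prior on the exponential rate λ, the posterior after n observations with total T = Σxᵢ is Gamma(α+n, β+T).
Posterior: Gamma(2.1+7, 6.3+13.50) = Gamma(9.1, 19.80).
Var = α/β² = 0.023212.

0.023212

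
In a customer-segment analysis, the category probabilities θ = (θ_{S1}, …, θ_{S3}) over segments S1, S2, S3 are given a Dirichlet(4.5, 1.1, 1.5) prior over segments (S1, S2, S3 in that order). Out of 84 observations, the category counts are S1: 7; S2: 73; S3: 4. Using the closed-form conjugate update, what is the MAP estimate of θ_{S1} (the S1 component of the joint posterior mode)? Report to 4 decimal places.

The Dirichlet prior is conjugate to the Multinomial likelihood: each posterior αⱼ = prior αⱼ + observed count nⱼ.
Posterior concentration: (11.5, 74.1, 5.5), total = 91.1.
Joint mode component: (α_{S1}−1)/(Σα−K) = 10.5/88.1 = 0.1192.

0.1192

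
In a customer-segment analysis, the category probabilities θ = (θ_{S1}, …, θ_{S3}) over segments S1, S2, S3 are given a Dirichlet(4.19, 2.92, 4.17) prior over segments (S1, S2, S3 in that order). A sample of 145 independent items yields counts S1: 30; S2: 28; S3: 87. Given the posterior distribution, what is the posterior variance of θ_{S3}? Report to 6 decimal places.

The Dirichlet prior is conjugate to the Multinomial likelihood: each posterior αⱼ = prior αⱼ + observed count nⱼ.
Posterior concentration: (34.19, 30.92, 91.17), total = 156.28.
Var[θ_j] = α_j(Σα−α_j)/((Σα)²(Σα+1)) = 91.17·65.11/(156.28²·157.28) = 0.001545.

0.001545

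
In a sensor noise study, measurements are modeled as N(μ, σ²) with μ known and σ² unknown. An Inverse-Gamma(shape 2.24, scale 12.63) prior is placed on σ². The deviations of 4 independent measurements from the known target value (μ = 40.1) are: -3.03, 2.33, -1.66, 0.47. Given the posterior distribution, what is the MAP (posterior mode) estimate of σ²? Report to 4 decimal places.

With known mean μ and an Inverse-Gamma(α, β) prior on σ², the Normal likelihood is conjugate: posterior is Inv-Gamma(α + n/2, β + Σ(xᵢ−μ)²/2).
Σ(xᵢ−μ)² = (-3.03)² + (2.33)² + (-1.66)² + (0.47)² = 17.5863.
Posterior: Inv-Gamma(2.24 + 4/2, 12.63 + 17.5863/2) = Inv-Gamma(4.24, 21.42315).
Mode = β/(α+1) = 21.42315/5.24 = 4.0884.

4.0884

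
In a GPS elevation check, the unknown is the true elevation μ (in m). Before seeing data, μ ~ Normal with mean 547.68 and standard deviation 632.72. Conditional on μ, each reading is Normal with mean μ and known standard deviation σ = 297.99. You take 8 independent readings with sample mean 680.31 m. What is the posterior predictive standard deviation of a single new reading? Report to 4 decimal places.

For Normal data with known variance σ², a Normal(μ₀, σ₀²) prior on μ is conjugate. Posterior precision = 1/σ₀² + n/σ²; posterior mean is the precision-weighted average of μ₀ and x̄.
σ₀² = 632.72² = 400334.5984, σ² = 297.99² = 88798.0401; σ² + n·σ₀² = 88798.0401 + 8·400334.5984 = 3291474.8273.
Posterior precision = 1/σ₀² + n/σ² = 1/400334.5984 + 8/88798.0401 = (σ² + n·σ₀²)/(σ₀²σ²) = 3291474.8273/(400334.5984·88798.0401); posterior variance σₙ² = σ₀²σ²/(σ² + n·σ₀²) = 400334.5984·88798.0401/3291474.8273 = 10800.303690.
Predictive variance for one new observation = σₙ² + σ² = 400334.5984·88798.0401/3291474.8273 + 88798.0401 = σ²·(σ₀² + 3291474.8273)/3291474.8273 = 88798.0401·3691809.4257/3291474.8273 = 99598.343790; SD = √(88798.0401·3691809.4257/3291474.8273) = 315.5921.

315.5921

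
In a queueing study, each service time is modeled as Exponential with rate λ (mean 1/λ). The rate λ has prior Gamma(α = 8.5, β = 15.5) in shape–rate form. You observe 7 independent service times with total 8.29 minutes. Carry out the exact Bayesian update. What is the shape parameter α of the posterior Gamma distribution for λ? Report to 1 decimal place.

With a Gamma(shape α, rate β) prior on the exponential rate λ, the posterior after n observations with total T = Σxᵢ is Gamma(α+n, β+T).
Posterior: Gamma(8.5+7, 15.5+8.29) = Gamma(15.5, 23.79).
Posterior α = 15.5.

15.5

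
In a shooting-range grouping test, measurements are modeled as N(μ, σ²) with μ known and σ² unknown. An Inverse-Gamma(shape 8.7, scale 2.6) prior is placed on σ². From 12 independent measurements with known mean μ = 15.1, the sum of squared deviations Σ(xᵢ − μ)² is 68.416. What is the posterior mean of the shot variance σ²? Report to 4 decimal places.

2.6867

With known mean μ and an Inverse-Gamma(α, β) prior on σ², the Normal likelihood is conjugate: posterior is Inv-Gamma(α + n/2, β + Σ(xᵢ−μ)²/2).
Posterior: Inv-Gamma(8.7 + 12/2, 2.6 + 68.416/2) = Inv-Gamma(14.70, 36.8080).
E[σ²|data] = β/(α−1) = 36.8080/13.70 = 2.6867.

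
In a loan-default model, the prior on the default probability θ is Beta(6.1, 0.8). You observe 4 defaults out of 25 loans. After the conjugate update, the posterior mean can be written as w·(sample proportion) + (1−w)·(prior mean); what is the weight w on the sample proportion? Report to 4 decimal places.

0.7837

The Beta prior is conjugate to a Binomial/Bernoulli likelihood; the update adds successes to α and failures to β.
Posterior mean = (α₀+k)/(α₀+β₀+n) = [n/(α₀+β₀+n)]·(k/n) + [(α₀+β₀)/(α₀+β₀+n)]·α₀/(α₀+β₀), so only n and the prior enter the weight.
The weight on the data is w = n/(α₀+β₀+n) = 25/(6.1+0.8+25) = 25/31.9 = 0.7837.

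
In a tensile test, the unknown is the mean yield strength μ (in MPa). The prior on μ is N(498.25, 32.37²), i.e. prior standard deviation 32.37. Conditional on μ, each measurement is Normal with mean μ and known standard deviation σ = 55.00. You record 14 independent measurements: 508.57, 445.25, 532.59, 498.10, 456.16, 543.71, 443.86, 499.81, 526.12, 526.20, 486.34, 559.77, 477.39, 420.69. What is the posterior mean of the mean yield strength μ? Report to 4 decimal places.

495.2335

For Normal data with known variance σ², a Normal(μ₀, σ₀²) prior on μ is conjugate. Posterior precision = 1/σ₀² + n/σ²; posterior mean is the precision-weighted average of μ₀ and x̄.
Σxᵢ = 508.57 + 445.25 + 532.59 + 498.10 + 456.16 + 543.71 + 443.86 + 499.81 + 526.12 + 526.20 + 486.34 + 559.77 + 477.39 + 420.69 = 6924.56, so n·x̄ = 6924.56.
σ₀² = 32.37² = 1047.8169, σ² = 55.00² = 3025; σ² + n·σ₀² = 3025 + 14·1047.8169 = 17694.4366.
Posterior mean = (μ₀/σ₀² + n·x̄/σ²)/(1/σ₀² + n/σ²) = (σ²·μ₀ + σ₀²·n·x̄)/(σ² + n·σ₀²) = (3025·498.25 + 1047.8169·6924.56)/17694.4366 = 8762877.243064/17694.4366 = 495.2335.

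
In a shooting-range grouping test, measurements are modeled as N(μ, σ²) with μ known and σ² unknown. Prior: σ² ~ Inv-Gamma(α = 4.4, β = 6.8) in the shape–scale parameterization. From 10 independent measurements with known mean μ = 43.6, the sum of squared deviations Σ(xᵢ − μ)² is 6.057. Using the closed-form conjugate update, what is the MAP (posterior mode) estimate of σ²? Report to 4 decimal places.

With known mean μ and an Inverse-Gamma(α, β) prior on σ², the Normal likelihood is conjugate: posterior is Inv-Gamma(α + n/2, β + Σ(xᵢ−μ)²/2).
Posterior: Inv-Gamma(4.4 + 10/2, 6.8 + 6.057/2) = Inv-Gamma(9.40, 9.8285).
Mode = β/(α+1) = 9.8285/10.40 = 0.9450.

0.9450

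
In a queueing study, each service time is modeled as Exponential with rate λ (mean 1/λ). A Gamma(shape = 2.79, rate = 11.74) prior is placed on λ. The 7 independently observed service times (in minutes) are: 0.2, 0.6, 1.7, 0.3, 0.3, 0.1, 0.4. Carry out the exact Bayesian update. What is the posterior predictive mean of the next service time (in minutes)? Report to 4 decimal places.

1.7452

With a Gamma(shape α, rate β) prior on the exponential rate λ, the posterior after n observations with total T = Σxᵢ is Gamma(α+n, β+T).
Sum of observations T = 3.6 minutes; n = 7.
Posterior: Gamma(2.79+7, 11.74+3.6) = Gamma(9.79, 15.34).
The predictive distribution for the next observation is Lomax; its mean is β/(α−1) = 15.34/8.79 = 1.7452.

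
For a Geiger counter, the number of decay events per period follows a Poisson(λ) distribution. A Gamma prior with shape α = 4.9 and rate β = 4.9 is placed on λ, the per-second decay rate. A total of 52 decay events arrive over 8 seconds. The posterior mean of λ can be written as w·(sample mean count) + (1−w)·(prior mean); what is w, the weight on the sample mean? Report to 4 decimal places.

0.6202

With a Gamma(shape α, rate β) prior, the Poisson likelihood is conjugate: the posterior is Gamma(α + ΣXᵢ, β + n).
Posterior mean = (α₀+S)/(β₀+n) = [n/(β₀+n)]·(S/n) + [β₀/(β₀+n)]·(α₀/β₀), so only n and β₀ enter the weight.
Weight on data w = n/(β₀+n) = 8/(4.9+8) = 8/12.9 = 0.6202.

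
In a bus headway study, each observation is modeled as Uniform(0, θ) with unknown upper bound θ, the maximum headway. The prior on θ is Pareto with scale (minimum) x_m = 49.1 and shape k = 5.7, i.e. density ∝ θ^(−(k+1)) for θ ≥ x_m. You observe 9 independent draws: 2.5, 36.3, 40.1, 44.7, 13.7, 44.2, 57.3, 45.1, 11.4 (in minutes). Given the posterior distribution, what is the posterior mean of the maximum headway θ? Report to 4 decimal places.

A Pareto(scale x_m, shape k) prior on the upper bound θ of Uniform(0, θ) is conjugate: posterior is Pareto(max(x_m, max xᵢ), k + n).
Sample maximum = 57.3; prior scale x_m = 49.1 → posterior scale = max = 57.3.
Posterior shape = 5.7 + 9 = 14.7.
E[θ|data] = k·x_m/(k−1) = 14.7·57.3/13.7 = 61.4825.

61.4825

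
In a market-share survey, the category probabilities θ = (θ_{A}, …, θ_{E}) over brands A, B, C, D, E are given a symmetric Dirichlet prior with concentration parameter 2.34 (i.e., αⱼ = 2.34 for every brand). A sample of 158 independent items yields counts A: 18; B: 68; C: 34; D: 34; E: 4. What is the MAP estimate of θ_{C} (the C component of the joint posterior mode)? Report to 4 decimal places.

0.2146

The Dirichlet prior is conjugate to the Multinomial likelihood: each posterior αⱼ = prior αⱼ + observed count nⱼ.
Posterior concentration: (20.34, 70.34, 36.34, 36.34, 6.34), total = 169.70.
Joint mode component: (α_{C}−1)/(Σα−K) = 35.34/164.70 = 0.2146.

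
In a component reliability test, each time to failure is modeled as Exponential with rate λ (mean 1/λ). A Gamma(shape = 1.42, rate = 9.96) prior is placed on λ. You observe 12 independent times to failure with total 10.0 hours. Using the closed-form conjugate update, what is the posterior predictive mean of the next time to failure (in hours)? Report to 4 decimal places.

1.6071

With a Gamma(shape α, rate β) prior on the exponential rate λ, the posterior after n observations with total T = Σxᵢ is Gamma(α+n, β+T).
Posterior: Gamma(1.42+12, 9.96+10.0) = Gamma(13.42, 19.96).
The predictive distribution for the next observation is Lomax; its mean is β/(α−1) = 19.96/12.42 = 1.6071.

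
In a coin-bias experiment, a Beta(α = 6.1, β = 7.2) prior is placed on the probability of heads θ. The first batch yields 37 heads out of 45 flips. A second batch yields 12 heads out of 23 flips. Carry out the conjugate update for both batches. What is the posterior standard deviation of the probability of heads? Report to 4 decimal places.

0.0515

The Beta prior is conjugate to a Binomial/Bernoulli likelihood; the update adds successes to α and failures to β.
After batch 1: Beta(6.1+37, 7.2+8) = Beta(43.1, 15.2).
After batch 2: Beta(43.1+12, 15.2+11) = Beta(55.1, 26.2).
Var = αβ/((α+β)²(α+β+1)) = 55.1·26.2/(81.3²·82.3) = 0.00265382; SD = √0.00265382 = 0.0515.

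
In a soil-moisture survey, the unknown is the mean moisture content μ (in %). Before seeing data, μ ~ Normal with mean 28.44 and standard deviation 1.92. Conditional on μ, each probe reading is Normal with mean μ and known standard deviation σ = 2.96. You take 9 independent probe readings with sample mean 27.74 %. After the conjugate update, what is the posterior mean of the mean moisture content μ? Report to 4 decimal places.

For Normal data with known variance σ², a Normal(μ₀, σ₀²) prior on μ is conjugate. Posterior precision = 1/σ₀² + n/σ²; posterior mean is the precision-weighted average of μ₀ and x̄.
n·x̄ = 9·27.74 = 249.66.
σ₀² = 1.92² = 3.6864, σ² = 2.96² = 8.7616; σ² + n·σ₀² = 8.7616 + 9·3.6864 = 41.9392.
Posterior mean = (μ₀/σ₀² + n·x̄/σ²)/(1/σ₀² + n/σ²) = (σ²·μ₀ + σ₀²·n·x̄)/(σ² + n·σ₀²) = (8.7616·28.44 + 3.6864·249.66)/41.9392 = 1169.526528/41.9392 = 27.8862.

27.8862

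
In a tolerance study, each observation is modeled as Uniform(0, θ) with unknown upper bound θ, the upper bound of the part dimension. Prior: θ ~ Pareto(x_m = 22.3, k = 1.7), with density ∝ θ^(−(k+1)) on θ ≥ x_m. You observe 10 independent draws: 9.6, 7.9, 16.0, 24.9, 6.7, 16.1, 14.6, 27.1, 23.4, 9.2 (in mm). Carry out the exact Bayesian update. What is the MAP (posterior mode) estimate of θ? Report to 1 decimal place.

27.1

A Pareto(scale x_m, shape k) prior on the upper bound θ of Uniform(0, θ) is conjugate: posterior is Pareto(max(x_m, max xᵢ), k + n).
Sample maximum = 27.1; prior scale x_m = 22.3 → posterior scale = max = 27.1.
Posterior shape = 1.7 + 10 = 11.7.
The Pareto density is decreasing on [x_m, ∞), so the mode is x_m = 27.1.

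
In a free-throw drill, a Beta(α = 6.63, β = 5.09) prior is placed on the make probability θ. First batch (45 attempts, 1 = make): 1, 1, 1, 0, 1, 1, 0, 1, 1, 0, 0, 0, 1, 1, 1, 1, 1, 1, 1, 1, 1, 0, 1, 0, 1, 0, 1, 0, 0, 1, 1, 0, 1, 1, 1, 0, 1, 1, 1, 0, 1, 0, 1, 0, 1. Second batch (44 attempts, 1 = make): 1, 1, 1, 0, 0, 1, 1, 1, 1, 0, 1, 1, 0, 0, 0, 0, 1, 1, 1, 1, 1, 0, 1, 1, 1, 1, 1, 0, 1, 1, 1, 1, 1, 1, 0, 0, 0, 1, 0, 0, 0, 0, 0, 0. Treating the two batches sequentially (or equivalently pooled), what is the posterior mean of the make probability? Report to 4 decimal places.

0.6218

The Beta prior is conjugate to a Binomial/Bernoulli likelihood; the update adds successes to α and failures to β.
After batch 1: Beta(6.63+30, 5.09+15) = Beta(36.63, 20.09).
After batch 2: Beta(36.63+26, 20.09+18) = Beta(62.63, 38.09).
Posterior mean = α/(α+β) = 62.63/100.72 = 0.6218.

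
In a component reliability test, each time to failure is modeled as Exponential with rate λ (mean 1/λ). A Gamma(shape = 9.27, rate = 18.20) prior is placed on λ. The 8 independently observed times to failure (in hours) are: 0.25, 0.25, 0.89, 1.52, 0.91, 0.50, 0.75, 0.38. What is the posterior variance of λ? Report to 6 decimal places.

With a Gamma(shape α, rate β) prior on the exponential rate λ, the posterior after n observations with total T = Σxᵢ is Gamma(α+n, β+T).
Sum of observations T = 5.45 hours; n = 8.
Posterior: Gamma(9.27+8, 18.20+5.45) = Gamma(17.27, 23.65).
Var = α/β² = 0.030877.

0.030877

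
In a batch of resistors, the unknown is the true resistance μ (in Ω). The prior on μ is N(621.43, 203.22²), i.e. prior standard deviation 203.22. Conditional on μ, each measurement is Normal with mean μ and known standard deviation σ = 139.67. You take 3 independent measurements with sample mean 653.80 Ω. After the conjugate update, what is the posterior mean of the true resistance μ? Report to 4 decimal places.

For Normal data with known variance σ², a Normal(μ₀, σ₀²) prior on μ is conjugate. Posterior precision = 1/σ₀² + n/σ²; posterior mean is the precision-weighted average of μ₀ and x̄.
n·x̄ = 3·653.80 = 1961.4.
σ₀² = 203.22² = 41298.3684, σ² = 139.67² = 19507.7089; σ² + n·σ₀² = 19507.7089 + 3·41298.3684 = 143402.8141.
Posterior mean = (μ₀/σ₀² + n·x̄/σ²)/(1/σ₀² + n/σ²) = (σ²·μ₀ + σ₀²·n·x̄)/(σ² + n·σ₀²) = (19507.7089·621.43 + 41298.3684·1961.4)/143402.8141 = 93125295.321487/143402.8141 = 649.3966.

649.3966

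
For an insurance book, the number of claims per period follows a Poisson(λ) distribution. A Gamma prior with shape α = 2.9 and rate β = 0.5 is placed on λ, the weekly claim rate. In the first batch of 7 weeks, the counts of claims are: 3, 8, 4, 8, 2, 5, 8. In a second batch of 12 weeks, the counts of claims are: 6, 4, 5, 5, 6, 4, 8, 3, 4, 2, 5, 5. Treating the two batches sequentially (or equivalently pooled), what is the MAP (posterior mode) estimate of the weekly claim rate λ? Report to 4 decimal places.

4.9692

With a Gamma(shape α, rate β) prior, the Poisson likelihood is conjugate: the posterior is Gamma(α + ΣXᵢ, β + n).
Batch 1: sum of counts S = 38 over n = 7 weeks.
After batch 1: Gamma(α+S, β+n) = Gamma(2.9+38, 0.5+7) = Gamma(40.9, 7.5).
Batch 2: sum of counts S = 57 over n = 12 weeks.
After batch 2: Gamma(α+S, β+n) = Gamma(40.9+57, 7.5+12) = Gamma(97.9, 19.5).
Mode of Gamma(α,β) for α≥1 is (α−1)/β = 96.9/19.5 = 4.9692.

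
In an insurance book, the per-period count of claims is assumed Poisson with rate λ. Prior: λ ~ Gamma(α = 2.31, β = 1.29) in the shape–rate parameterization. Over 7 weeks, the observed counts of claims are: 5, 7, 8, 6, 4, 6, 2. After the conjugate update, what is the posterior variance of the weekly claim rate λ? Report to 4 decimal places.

With a Gamma(shape α, rate β) prior, the Poisson likelihood is conjugate: the posterior is Gamma(α + ΣXᵢ, β + n).
Sum of counts S = 38 over n = 7 weeks.
Posterior: Gamma(α+S, β+n) = Gamma(2.31+38, 1.29+7) = Gamma(40.31, 8.29).
Var = α/β² = 40.31/8.29² = 0.5865.

0.5865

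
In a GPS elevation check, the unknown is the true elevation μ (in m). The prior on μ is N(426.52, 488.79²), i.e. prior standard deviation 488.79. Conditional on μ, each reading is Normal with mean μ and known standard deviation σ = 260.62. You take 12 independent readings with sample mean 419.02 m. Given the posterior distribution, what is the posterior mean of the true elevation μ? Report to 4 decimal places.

419.1936

For Normal data with known variance σ², a Normal(μ₀, σ₀²) prior on μ is conjugate. Posterior precision = 1/σ₀² + n/σ²; posterior mean is the precision-weighted average of μ₀ and x̄.
n·x̄ = 12·419.02 = 5028.24.
σ₀² = 488.79² = 238915.6641, σ² = 260.62² = 67922.7844; σ² + n·σ₀² = 67922.7844 + 12·238915.6641 = 2934910.7536.
Posterior mean = (μ₀/σ₀² + n·x̄/σ²)/(1/σ₀² + n/σ²) = (σ²·μ₀ + σ₀²·n·x̄)/(σ² + n·σ₀²) = (67922.7844·426.52 + 238915.6641·5028.24)/2934910.7536 = 1230295724.856472/2934910.7536 = 419.1936.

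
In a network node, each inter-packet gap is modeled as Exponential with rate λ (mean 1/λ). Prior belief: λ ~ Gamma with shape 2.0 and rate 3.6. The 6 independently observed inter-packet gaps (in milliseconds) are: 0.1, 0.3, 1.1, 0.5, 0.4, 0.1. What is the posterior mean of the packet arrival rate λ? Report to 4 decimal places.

With a Gamma(shape α, rate β) prior on the exponential rate λ, the posterior after n observations with total T = Σxᵢ is Gamma(α+n, β+T).
Sum of observations T = 2.5 milliseconds; n = 6.
Posterior: Gamma(2.0+6, 3.6+2.5) = Gamma(8.0, 6.1).
Posterior mean of λ = α/β = 8.0/6.1 = 1.3115.

1.3115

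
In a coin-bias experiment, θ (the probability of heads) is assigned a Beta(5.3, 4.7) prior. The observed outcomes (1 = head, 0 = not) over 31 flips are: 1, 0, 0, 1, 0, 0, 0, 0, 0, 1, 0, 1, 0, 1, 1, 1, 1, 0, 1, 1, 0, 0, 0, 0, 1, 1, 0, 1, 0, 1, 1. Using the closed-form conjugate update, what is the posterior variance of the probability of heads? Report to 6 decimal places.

0.005952

The Beta prior is conjugate to a Binomial/Bernoulli likelihood; the update adds successes to α and failures to β.
Posterior: Beta(α+k, β+n−k) = Beta(5.3+15, 4.7+16) = Beta(20.3, 20.7).
Var = αβ/((α+β)²(α+β+1)) = 20.3·20.7/(41.0²·42.0) = 0.005952.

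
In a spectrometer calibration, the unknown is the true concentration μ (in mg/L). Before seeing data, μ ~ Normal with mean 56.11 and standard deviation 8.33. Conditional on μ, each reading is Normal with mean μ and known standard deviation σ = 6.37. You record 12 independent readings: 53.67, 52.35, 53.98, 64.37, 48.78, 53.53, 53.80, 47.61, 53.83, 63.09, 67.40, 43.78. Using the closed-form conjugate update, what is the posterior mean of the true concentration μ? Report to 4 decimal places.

54.7488

For Normal data with known variance σ², a Normal(μ₀, σ₀²) prior on μ is conjugate. Posterior precision = 1/σ₀² + n/σ²; posterior mean is the precision-weighted average of μ₀ and x̄.
Σxᵢ = 53.67 + 52.35 + 53.98 + 64.37 + 48.78 + 53.53 + 53.80 + 47.61 + 53.83 + 63.09 + 67.40 + 43.78 = 656.19, so n·x̄ = 656.19.
σ₀² = 8.33² = 69.3889, σ² = 6.37² = 40.5769; σ² + n·σ₀² = 40.5769 + 12·69.3889 = 873.2437.
Posterior mean = (μ₀/σ₀² + n·x̄/σ²)/(1/σ₀² + n/σ²) = (σ²·μ₀ + σ₀²·n·x̄)/(σ² + n·σ₀²) = (40.5769·56.11 + 69.3889·656.19)/873.2437 = 47809.07215/873.2437 = 54.7488.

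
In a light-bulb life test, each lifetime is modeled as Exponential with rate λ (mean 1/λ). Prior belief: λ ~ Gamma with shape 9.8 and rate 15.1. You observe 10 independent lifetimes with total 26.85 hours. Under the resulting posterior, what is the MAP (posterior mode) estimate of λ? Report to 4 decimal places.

0.4482

With a Gamma(shape α, rate β) prior on the exponential rate λ, the posterior after n observations with total T = Σxᵢ is Gamma(α+n, β+T).
Posterior: Gamma(9.8+10, 15.1+26.85) = Gamma(19.8, 41.95).
Mode = (α−1)/β = 0.4482.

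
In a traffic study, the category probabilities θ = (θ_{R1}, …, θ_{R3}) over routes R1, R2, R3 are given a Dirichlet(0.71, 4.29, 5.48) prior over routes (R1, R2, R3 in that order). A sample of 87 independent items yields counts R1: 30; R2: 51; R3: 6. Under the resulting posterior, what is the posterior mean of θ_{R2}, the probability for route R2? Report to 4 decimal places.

The Dirichlet prior is conjugate to the Multinomial likelihood: each posterior αⱼ = prior αⱼ + observed count nⱼ.
Posterior concentration: (30.71, 55.29, 11.48), total = 97.48.
E[θ_{R2}|data] = α_{R2}/Σα = 55.29/97.48 = 0.5672.

0.5672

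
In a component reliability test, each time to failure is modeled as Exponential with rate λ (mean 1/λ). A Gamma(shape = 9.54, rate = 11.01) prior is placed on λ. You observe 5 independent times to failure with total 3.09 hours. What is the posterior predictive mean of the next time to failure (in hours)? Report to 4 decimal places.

1.0414

With a Gamma(shape α, rate β) prior on the exponential rate λ, the posterior after n observations with total T = Σxᵢ is Gamma(α+n, β+T).
Posterior: Gamma(9.54+5, 11.01+3.09) = Gamma(14.54, 14.10).
The predictive distribution for the next observation is Lomax; its mean is β/(α−1) = 14.10/13.54 = 1.0414.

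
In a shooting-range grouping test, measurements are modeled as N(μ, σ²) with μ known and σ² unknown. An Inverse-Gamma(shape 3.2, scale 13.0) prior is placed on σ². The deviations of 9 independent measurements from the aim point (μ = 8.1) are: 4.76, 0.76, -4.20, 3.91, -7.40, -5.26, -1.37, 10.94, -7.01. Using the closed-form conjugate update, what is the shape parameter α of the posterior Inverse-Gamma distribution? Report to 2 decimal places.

7.70

With known mean μ and an Inverse-Gamma(α, β) prior on σ², the Normal likelihood is conjugate: posterior is Inv-Gamma(α + n/2, β + Σ(xᵢ−μ)²/2).
Σ(xᵢ−μ)² = (4.76)² + (0.76)² + (-4.20)² + (3.91)² + (-7.40)² + (-5.26)² + (-1.37)² + (10.94)² + (-7.01)² = 309.2915.
Posterior: Inv-Gamma(3.2 + 9/2, 13.0 + 309.2915/2) = Inv-Gamma(7.70, 167.64575).
Posterior α = 7.70.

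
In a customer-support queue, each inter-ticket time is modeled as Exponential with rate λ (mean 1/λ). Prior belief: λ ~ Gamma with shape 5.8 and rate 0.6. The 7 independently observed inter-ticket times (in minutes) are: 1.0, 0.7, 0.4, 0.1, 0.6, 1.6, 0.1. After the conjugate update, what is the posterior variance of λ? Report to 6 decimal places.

0.492118

With a Gamma(shape α, rate β) prior on the exponential rate λ, the posterior after n observations with total T = Σxᵢ is Gamma(α+n, β+T).
Sum of observations T = 4.5 minutes; n = 7.
Posterior: Gamma(5.8+7, 0.6+4.5) = Gamma(12.8, 5.1).
Var = α/β² = 0.492118.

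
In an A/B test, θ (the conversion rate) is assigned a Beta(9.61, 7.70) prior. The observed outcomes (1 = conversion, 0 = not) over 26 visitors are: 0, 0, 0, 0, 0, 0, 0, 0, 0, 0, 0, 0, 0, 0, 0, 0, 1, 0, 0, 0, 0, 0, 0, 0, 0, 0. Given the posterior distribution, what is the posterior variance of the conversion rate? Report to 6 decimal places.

0.004174

The Beta prior is conjugate to a Binomial/Bernoulli likelihood; the update adds successes to α and failures to β.
Posterior: Beta(α+k, β+n−k) = Beta(9.61+1, 7.70+25) = Beta(10.61, 32.70).
Var = αβ/((α+β)²(α+β+1)) = 10.61·32.70/(43.31²·44.31) = 0.004174.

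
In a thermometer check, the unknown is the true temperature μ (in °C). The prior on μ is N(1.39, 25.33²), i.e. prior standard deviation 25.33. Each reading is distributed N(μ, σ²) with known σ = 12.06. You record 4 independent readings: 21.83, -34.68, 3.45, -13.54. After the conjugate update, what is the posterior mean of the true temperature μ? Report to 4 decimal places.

-5.3529

For Normal data with known variance σ², a Normal(μ₀, σ₀²) prior on μ is conjugate. Posterior precision = 1/σ₀² + n/σ²; posterior mean is the precision-weighted average of μ₀ and x̄.
Σxᵢ = 21.83 + (-34.68) + 3.45 + (-13.54) = -22.94, so n·x̄ = -22.94.
σ₀² = 25.33² = 641.6089, σ² = 12.06² = 145.4436; σ² + n·σ₀² = 145.4436 + 4·641.6089 = 2711.8792.
Posterior mean = (μ₀/σ₀² + n·x̄/σ²)/(1/σ₀² + n/σ²) = (σ²·μ₀ + σ₀²·n·x̄)/(σ² + n·σ₀²) = (145.4436·1.39 + 641.6089·(-22.94))/2711.8792 = -14516.341562/2711.8792 = -5.3529.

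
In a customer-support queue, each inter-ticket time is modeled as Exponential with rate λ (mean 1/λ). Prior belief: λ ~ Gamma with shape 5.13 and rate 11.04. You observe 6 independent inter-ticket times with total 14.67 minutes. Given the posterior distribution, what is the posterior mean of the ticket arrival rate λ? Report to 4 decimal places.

With a Gamma(shape α, rate β) prior on the exponential rate λ, the posterior after n observations with total T = Σxᵢ is Gamma(α+n, β+T).
Posterior: Gamma(5.13+6, 11.04+14.67) = Gamma(11.13, 25.71).
Posterior mean of λ = α/β = 11.13/25.71 = 0.4329.

0.4329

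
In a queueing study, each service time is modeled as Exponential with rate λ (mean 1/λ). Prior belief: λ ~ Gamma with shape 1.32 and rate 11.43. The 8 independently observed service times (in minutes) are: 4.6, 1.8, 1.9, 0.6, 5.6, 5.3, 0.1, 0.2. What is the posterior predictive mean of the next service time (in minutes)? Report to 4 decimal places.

3.7897

With a Gamma(shape α, rate β) prior on the exponential rate λ, the posterior after n observations with total T = Σxᵢ is Gamma(α+n, β+T).
Sum of observations T = 20.1 minutes; n = 8.
Posterior: Gamma(1.32+8, 11.43+20.1) = Gamma(9.32, 31.53).
The predictive distribution for the next observation is Lomax; its mean is β/(α−1) = 31.53/8.32 = 3.7897.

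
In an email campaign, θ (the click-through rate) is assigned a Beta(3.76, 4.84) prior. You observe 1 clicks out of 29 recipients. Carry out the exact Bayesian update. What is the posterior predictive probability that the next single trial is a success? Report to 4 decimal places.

The Beta prior is conjugate to a Binomial/Bernoulli likelihood; the update adds successes to α and failures to β.
Posterior: Beta(α+k, β+n−k) = Beta(3.76+1, 4.84+28) = Beta(4.76, 32.84).
For a single future Bernoulli trial, P(success | data) = α/(α+β) = 0.1266.

0.1266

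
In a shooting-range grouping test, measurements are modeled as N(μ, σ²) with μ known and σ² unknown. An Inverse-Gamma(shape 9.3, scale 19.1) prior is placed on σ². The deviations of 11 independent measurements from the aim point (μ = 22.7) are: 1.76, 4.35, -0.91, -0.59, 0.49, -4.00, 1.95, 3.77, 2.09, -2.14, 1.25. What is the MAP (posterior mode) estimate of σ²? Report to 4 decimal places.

3.3596

With known mean μ and an Inverse-Gamma(α, β) prior on σ², the Normal likelihood is conjugate: posterior is Inv-Gamma(α + n/2, β + Σ(xᵢ−μ)²/2).
Σ(xᵢ−μ)² = (1.76)² + (4.35)² + (-0.91)² + (-0.59)² + (0.49)² + (-4.00)² + (1.95)² + (3.77)² + (2.09)² + (-2.14)² + (1.25)² = 67.9620.
Posterior: Inv-Gamma(9.3 + 11/2, 19.1 + 67.9620/2) = Inv-Gamma(14.80, 53.08100).
Mode = β/(α+1) = 53.08100/15.80 = 3.3596.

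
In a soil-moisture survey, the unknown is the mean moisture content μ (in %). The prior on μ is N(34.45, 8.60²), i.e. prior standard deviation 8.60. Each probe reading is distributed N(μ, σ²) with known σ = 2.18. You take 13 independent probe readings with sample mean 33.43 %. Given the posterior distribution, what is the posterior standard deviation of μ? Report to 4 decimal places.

For Normal data with known variance σ², a Normal(μ₀, σ₀²) prior on μ is conjugate. Posterior precision = 1/σ₀² + n/σ²; posterior mean is the precision-weighted average of μ₀ and x̄.
σ₀² = 8.60² = 73.96, σ² = 2.18² = 4.7524; σ² + n·σ₀² = 4.7524 + 13·73.96 = 966.2324.
Posterior precision = 1/σ₀² + n/σ² = 1/73.96 + 13/4.7524 = (σ² + n·σ₀²)/(σ₀²σ²) = 966.2324/(73.96·4.7524); posterior variance σₙ² = σ₀²σ²/(σ² + n·σ₀²) = 73.96·4.7524/966.2324 = 0.363771.
Posterior SD = √σₙ² = √(73.96·4.7524/966.2324) = 0.6031.

0.6031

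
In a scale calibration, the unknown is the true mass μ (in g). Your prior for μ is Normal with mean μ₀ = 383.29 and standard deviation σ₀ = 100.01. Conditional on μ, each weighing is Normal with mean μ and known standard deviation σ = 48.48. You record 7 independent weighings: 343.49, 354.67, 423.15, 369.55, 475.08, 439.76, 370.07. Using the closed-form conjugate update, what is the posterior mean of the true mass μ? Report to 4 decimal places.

For Normal data with known variance σ², a Normal(μ₀, σ₀²) prior on μ is conjugate. Posterior precision = 1/σ₀² + n/σ²; posterior mean is the precision-weighted average of μ₀ and x̄.
Σxᵢ = 343.49 + 354.67 + 423.15 + 369.55 + 475.08 + 439.76 + 370.07 = 2775.77, so n·x̄ = 2775.77.
σ₀² = 100.01² = 10002.0001, σ² = 48.48² = 2350.3104; σ² + n·σ₀² = 2350.3104 + 7·10002.0001 = 72364.3111.
Posterior mean = (μ₀/σ₀² + n·x̄/σ²)/(1/σ₀² + n/σ²) = (σ²·μ₀ + σ₀²·n·x̄)/(σ² + n·σ₀²) = (2350.3104·383.29 + 10002.0001·2775.77)/72364.3111 = 28664102.290793/72364.3111 = 396.1083.

396.1083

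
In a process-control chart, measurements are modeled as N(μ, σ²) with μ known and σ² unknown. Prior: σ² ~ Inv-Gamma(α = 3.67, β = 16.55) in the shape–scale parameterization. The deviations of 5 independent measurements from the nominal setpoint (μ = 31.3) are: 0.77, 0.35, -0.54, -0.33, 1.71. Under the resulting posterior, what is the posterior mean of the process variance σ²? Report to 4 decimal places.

3.5919

With known mean μ and an Inverse-Gamma(α, β) prior on σ², the Normal likelihood is conjugate: posterior is Inv-Gamma(α + n/2, β + Σ(xᵢ−μ)²/2).
Σ(xᵢ−μ)² = (0.77)² + (0.35)² + (-0.54)² + (-0.33)² + (1.71)² = 4.0400.
Posterior: Inv-Gamma(3.67 + 5/2, 16.55 + 4.0400/2) = Inv-Gamma(6.17, 18.57000).
E[σ²|data] = β/(α−1) = 18.57000/5.17 = 3.5919.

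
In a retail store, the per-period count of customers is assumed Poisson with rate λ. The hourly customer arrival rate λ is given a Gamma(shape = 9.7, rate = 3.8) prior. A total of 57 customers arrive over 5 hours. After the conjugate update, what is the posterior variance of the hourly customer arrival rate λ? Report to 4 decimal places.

0.8613

With a Gamma(shape α, rate β) prior, the Poisson likelihood is conjugate: the posterior is Gamma(α + ΣXᵢ, β + n).
Posterior: Gamma(α+S, β+n) = Gamma(9.7+57, 3.8+5) = Gamma(66.7, 8.8).
Var = α/β² = 66.7/8.8² = 0.8613.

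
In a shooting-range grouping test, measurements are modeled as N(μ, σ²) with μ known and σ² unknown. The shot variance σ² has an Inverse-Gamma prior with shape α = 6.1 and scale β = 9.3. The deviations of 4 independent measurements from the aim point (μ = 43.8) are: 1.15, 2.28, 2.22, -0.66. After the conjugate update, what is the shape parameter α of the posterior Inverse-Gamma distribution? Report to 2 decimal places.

8.10

With known mean μ and an Inverse-Gamma(α, β) prior on σ², the Normal likelihood is conjugate: posterior is Inv-Gamma(α + n/2, β + Σ(xᵢ−μ)²/2).
Σ(xᵢ−μ)² = (1.15)² + (2.28)² + (2.22)² + (-0.66)² = 11.8849.
Posterior: Inv-Gamma(6.1 + 4/2, 9.3 + 11.8849/2) = Inv-Gamma(8.10, 15.24245).
Posterior α = 8.10.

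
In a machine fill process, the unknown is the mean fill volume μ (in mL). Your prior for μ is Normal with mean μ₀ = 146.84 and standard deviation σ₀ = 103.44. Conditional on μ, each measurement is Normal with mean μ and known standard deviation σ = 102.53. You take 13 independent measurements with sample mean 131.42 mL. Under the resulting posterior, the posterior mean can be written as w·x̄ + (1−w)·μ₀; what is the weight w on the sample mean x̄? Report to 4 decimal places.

For Normal data with known variance σ², a Normal(μ₀, σ₀²) prior on μ is conjugate. Posterior precision = 1/σ₀² + n/σ²; posterior mean is the precision-weighted average of μ₀ and x̄.
σ₀² = 103.44² = 10699.8336, σ² = 102.53² = 10512.4009. Prior precision 1/σ₀² = 1/10699.8336; data precision n/σ² = 13/10512.4009.
w = (n/σ²)/(1/σ₀² + n/σ²) = n·σ₀²/(σ² + n·σ₀²) = 13·10699.8336/(10512.4009 + 13·10699.8336) = 139097.8368/149610.2377 = 0.9297.

0.9297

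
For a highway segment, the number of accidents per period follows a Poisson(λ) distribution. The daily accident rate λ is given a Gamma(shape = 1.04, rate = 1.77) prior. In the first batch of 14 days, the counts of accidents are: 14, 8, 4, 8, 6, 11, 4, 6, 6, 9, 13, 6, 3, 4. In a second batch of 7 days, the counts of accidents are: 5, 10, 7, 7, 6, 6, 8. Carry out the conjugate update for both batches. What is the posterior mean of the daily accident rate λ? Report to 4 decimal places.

6.6772

With a Gamma(shape α, rate β) prior, the Poisson likelihood is conjugate: the posterior is Gamma(α + ΣXᵢ, β + n).
Batch 1: sum of counts S = 102 over n = 14 days.
After batch 1: Gamma(α+S, β+n) = Gamma(1.04+102, 1.77+14) = Gamma(103.04, 15.77).
Batch 2: sum of counts S = 49 over n = 7 days.
After batch 2: Gamma(α+S, β+n) = Gamma(103.04+49, 15.77+7) = Gamma(152.04, 22.77).
Posterior mean = α/β = 152.04/22.77 = 6.6772.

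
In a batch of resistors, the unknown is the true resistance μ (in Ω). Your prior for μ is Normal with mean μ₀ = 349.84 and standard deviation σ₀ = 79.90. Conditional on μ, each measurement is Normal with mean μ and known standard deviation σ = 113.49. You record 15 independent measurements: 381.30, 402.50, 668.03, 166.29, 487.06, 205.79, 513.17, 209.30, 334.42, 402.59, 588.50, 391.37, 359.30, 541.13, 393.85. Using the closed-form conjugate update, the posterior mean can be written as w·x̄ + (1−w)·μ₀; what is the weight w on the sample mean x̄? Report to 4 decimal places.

For Normal data with known variance σ², a Normal(μ₀, σ₀²) prior on μ is conjugate. Posterior precision = 1/σ₀² + n/σ²; posterior mean is the precision-weighted average of μ₀ and x̄.
σ₀² = 79.90² = 6384.01, σ² = 113.49² = 12879.9801. Prior precision 1/σ₀² = 1/6384.01; data precision n/σ² = 15/12879.9801.
w = (n/σ²)/(1/σ₀² + n/σ²) = n·σ₀²/(σ² + n·σ₀²) = 15·6384.01/(12879.9801 + 15·6384.01) = 95760.15/108640.1301 = 0.8814.

0.8814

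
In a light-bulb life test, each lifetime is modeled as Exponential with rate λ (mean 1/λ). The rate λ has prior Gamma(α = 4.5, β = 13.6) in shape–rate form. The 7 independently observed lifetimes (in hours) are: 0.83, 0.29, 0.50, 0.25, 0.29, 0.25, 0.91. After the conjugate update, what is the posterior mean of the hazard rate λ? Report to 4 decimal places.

0.6797

With a Gamma(shape α, rate β) prior on the exponential rate λ, the posterior after n observations with total T = Σxᵢ is Gamma(α+n, β+T).
Sum of observations T = 3.32 hours; n = 7.
Posterior: Gamma(4.5+7, 13.6+3.32) = Gamma(11.5, 16.92).
Posterior mean of λ = α/β = 11.5/16.92 = 0.6797.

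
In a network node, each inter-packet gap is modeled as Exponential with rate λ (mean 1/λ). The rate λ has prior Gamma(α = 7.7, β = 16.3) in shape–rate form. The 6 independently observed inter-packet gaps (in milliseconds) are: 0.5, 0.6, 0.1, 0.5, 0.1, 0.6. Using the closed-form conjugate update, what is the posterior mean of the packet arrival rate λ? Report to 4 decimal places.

0.7326

With a Gamma(shape α, rate β) prior on the exponential rate λ, the posterior after n observations with total T = Σxᵢ is Gamma(α+n, β+T).
Sum of observations T = 2.4 milliseconds; n = 6.
Posterior: Gamma(7.7+6, 16.3+2.4) = Gamma(13.7, 18.7).
Posterior mean of λ = α/β = 13.7/18.7 = 0.7326.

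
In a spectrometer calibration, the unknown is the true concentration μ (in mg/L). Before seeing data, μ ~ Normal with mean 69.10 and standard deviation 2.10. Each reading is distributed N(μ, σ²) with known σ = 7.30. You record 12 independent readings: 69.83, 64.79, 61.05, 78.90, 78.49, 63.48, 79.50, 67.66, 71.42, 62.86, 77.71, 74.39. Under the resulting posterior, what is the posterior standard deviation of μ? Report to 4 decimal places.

1.4875

For Normal data with known variance σ², a Normal(μ₀, σ₀²) prior on μ is conjugate. Posterior precision = 1/σ₀² + n/σ²; posterior mean is the precision-weighted average of μ₀ and x̄.
σ₀² = 2.10² = 4.41, σ² = 7.30² = 53.29; σ² + n·σ₀² = 53.29 + 12·4.41 = 106.21.
Posterior precision = 1/σ₀² + n/σ² = 1/4.41 + 12/53.29 = (σ² + n·σ₀²)/(σ₀²σ²) = 106.21/(4.41·53.29); posterior variance σₙ² = σ₀²σ²/(σ² + n·σ₀²) = 4.41·53.29/106.21 = 2.212681.
Posterior SD = √σₙ² = √(4.41·53.29/106.21) = 1.4875.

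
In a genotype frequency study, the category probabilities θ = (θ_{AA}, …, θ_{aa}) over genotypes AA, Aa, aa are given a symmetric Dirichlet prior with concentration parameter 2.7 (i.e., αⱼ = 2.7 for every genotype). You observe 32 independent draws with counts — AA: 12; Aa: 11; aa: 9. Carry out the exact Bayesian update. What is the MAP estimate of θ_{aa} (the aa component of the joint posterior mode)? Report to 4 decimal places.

The Dirichlet prior is conjugate to the Multinomial likelihood: each posterior αⱼ = prior αⱼ + observed count nⱼ.
Posterior concentration: (14.7, 13.7, 11.7), total = 40.1.
Joint mode component: (α_{aa}−1)/(Σα−K) = 10.7/37.1 = 0.2884.

0.2884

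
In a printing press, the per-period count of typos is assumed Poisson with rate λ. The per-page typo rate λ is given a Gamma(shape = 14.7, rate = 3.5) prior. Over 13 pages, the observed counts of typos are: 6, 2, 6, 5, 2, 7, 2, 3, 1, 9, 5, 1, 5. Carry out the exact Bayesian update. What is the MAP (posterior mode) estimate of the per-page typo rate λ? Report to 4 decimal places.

4.1030

With a Gamma(shape α, rate β) prior, the Poisson likelihood is conjugate: the posterior is Gamma(α + ΣXᵢ, β + n).
Sum of counts S = 54 over n = 13 pages.
Posterior: Gamma(α+S, β+n) = Gamma(14.7+54, 3.5+13) = Gamma(68.7, 16.5).
Mode of Gamma(α,β) for α≥1 is (α−1)/β = 67.7/16.5 = 4.1030.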